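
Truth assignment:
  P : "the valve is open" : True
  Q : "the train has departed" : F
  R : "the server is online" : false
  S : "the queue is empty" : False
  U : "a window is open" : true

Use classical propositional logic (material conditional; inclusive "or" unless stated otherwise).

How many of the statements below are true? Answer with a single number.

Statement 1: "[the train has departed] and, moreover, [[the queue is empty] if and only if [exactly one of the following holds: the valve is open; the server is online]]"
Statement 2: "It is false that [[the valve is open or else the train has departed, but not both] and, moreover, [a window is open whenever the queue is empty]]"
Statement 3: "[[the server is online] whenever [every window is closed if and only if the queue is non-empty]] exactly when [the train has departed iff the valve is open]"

Statement 1: Parsed as Q & (S <-> (P xor R))

P xor R = T xor F = T
S <-> (P xor R) = F <-> T = F
Q & (S <-> (P xor R)) = F & F = F
Thus Statement 1 is false.

Statement 2: In symbols: ~((P xor Q) & (S -> U))

P xor Q = T xor F = T
S -> U = F -> T = T
(P xor Q) & (S -> U) = T & T = T
~((P xor Q) & (S -> U)) = ~T = F
Hence Statement 2 is false.

Statement 3: Parsed as ((~U <-> ~S) -> R) <-> (Q <-> P)

~U = ~T = F
~S = ~F = T
~U <-> ~S = F <-> T = F
(~U <-> ~S) -> R = F -> F = T
Q <-> P = F <-> T = F
((~U <-> ~S) -> R) <-> (Q <-> P) = T <-> F = F
So Statement 3 is false.

True statements: 0 (none).

0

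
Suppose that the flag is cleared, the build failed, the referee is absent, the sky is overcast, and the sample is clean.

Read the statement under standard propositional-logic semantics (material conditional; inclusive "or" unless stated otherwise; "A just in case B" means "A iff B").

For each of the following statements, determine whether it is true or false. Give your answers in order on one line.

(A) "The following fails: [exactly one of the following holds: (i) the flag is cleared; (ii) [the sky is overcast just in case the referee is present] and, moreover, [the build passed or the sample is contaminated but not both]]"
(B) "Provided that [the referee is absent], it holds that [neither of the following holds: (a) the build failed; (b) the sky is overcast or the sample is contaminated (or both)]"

(A) false / (B) false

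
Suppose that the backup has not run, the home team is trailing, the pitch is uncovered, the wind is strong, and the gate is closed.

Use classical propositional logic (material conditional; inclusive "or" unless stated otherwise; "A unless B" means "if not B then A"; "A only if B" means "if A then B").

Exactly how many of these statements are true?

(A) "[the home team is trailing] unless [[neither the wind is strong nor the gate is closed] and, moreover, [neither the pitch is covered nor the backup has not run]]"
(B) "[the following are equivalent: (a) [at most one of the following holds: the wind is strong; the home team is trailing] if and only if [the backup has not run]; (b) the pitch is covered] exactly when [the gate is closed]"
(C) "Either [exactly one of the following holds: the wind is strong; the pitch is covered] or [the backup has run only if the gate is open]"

3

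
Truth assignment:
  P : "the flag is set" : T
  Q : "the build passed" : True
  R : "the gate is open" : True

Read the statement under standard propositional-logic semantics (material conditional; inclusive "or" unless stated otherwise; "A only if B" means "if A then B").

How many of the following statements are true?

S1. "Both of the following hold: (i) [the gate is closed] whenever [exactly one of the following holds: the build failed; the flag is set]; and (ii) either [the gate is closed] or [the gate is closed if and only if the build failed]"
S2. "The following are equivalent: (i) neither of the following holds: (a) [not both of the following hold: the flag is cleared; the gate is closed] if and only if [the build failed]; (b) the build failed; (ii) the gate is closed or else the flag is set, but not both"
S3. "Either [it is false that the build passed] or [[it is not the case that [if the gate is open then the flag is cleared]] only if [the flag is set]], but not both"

2

S1: Parsed as ((not Q xor P) -> not R) and (not R or (not R iff not Q))

not Q = not True = False
not Q xor P = False xor True = True
not R = not True = False
(not Q xor P) -> not R = True -> False = False
not R = not True = False
not R = not True = False
not Q = not True = False
not R iff not Q = False iff False = True
not R or (not R iff not Q) = False or True = True
((not Q xor P) -> not R) and (not R or (not R iff not Q)) = False and True = False
Thus S1 is false.

S2: In symbols: (((not P nand not R) iff not Q) nor not Q) iff (not R xor P)

not P = not True = False
not R = not True = False
not P nand not R = False nand False = True
not Q = not True = False
(not P nand not R) iff not Q = True iff False = False
not Q = not True = False
((not P nand not R) iff not Q) nor not Q = False nor False = True
not R = not True = False
not R xor P = False xor True = True
(((not P nand not R) iff not Q) nor not Q) iff (not R xor P) = True iff True = True
So S2 is true.

S3: In symbols: not Q xor (not (R -> not P) -> P)

not Q = not True = False
not P = not True = False
R -> not P = True -> False = False
not (R -> not P) = not False = True
not (R -> not P) -> P = True -> True = True
not Q xor (not (R -> not P) -> P) = False xor True = True
So S3 is true.

True statements: 2.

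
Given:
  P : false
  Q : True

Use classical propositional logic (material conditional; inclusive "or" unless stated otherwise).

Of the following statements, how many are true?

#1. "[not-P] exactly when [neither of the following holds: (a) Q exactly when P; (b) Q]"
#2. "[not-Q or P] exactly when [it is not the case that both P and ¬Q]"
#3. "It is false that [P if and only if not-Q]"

#1: In symbols: ¬P ↔ ((Q ↔ P) ↓ Q)

¬P = ¬F = T
Q ↔ P = T ↔ F = F
(Q ↔ P) ↓ Q = F ↓ T = F
¬P ↔ ((Q ↔ P) ↓ Q) = T ↔ F = F
So #1 is false.

#2: This is (¬Q ∨ P) ↔ (P ↑ ¬Q).

¬Q = ¬T = F
¬Q ∨ P = F ∨ F = F
¬Q = ¬T = F
P ↑ ¬Q = F ↑ F = T
(¬Q ∨ P) ↔ (P ↑ ¬Q) = F ↔ T = F
Hence #2 is false.

#3: Parsed as ¬(P ↔ ¬Q)

¬Q = ¬T = F
P ↔ ¬Q = F ↔ F = T
¬(P ↔ ¬Q) = ¬T = F
So #3 is false.

0 of the 3 statements are true (none).

0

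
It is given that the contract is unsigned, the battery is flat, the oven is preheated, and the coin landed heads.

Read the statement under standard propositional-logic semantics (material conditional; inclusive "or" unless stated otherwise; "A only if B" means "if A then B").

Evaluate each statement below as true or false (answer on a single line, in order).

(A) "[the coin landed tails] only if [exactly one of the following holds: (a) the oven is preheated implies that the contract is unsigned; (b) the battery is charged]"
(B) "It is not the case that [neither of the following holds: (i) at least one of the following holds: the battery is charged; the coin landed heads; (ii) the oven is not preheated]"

Let S = "the coin landed heads" (T), R = "the oven is preheated" (T), P = "the contract is signed" (F), Q = "the battery is charged" (F).

(A): This is ¬S → ((R → ¬P) ⊕ Q).

¬S = ¬T = F
¬P = ¬F = T
R → ¬P = T → T = T
(R → ¬P) ⊕ Q = T ⊕ F = T
¬S → ((R → ¬P) ⊕ Q) = F → T = T
Hence (A) is true.

(B): This is ¬((Q ∨ S) ↓ ¬R).

Q ∨ S = F ∨ T = T
¬R = ¬T = F
(Q ∨ S) ↓ ¬R = T ↓ F = F
¬((Q ∨ S) ↓ ¬R) = ¬F = T
Thus (B) is true.

(A) True, (B) True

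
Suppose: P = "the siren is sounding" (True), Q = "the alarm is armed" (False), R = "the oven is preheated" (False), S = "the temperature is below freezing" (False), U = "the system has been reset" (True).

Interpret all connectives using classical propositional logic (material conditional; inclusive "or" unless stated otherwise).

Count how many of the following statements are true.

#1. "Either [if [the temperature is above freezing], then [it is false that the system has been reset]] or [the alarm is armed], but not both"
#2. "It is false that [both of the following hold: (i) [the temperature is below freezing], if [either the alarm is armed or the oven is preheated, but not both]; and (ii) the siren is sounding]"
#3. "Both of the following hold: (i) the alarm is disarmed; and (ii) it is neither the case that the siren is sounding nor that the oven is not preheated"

#1: Formalization: (not S -> not U) xor Q

not S = not False = True
not U = not True = False
not S -> not U = True -> False = False
(not S -> not U) xor Q = False xor False = False
Thus #1 is false.

#2: Formalization: not (((Q xor R) -> S) and P)

Q xor R = False xor False = False
(Q xor R) -> S = False -> False = True
((Q xor R) -> S) and P = True and True = True
not (((Q xor R) -> S) and P) = not True = False
Hence #2 is false.

#3: Formalization: not Q and (P nor not R)

not Q = not False = True
not R = not False = True
P nor not R = True nor True = False
not Q and (P nor not R) = True and False = False
Hence #3 is false.

True statements: 0 (none).

0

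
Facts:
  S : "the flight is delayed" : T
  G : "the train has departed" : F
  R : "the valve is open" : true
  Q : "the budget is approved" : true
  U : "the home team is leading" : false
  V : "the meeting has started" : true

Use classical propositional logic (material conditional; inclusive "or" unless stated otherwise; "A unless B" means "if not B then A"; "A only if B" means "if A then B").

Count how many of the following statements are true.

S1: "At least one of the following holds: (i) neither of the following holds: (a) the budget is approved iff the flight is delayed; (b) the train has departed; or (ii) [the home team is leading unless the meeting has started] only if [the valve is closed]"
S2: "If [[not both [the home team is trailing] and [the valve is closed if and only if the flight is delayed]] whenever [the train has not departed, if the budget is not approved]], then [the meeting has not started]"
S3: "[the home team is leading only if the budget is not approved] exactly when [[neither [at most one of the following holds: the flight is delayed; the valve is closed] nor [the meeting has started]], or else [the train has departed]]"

0

S1: Formalization: ((Q <-> S) nor G) | ((U | V) -> ~R)

Q <-> S = T <-> T = T
(Q <-> S) nor G = T nor F = F
U | V = F | T = T
~R = ~T = F
(U | V) -> ~R = T -> F = F
((Q <-> S) nor G) | ((U | V) -> ~R) = F | F = F
So S1 is false.

S2: In symbols: ((~Q -> ~G) -> (~U nand (~R <-> S))) -> ~V

~Q = ~T = F
~G = ~F = T
~Q -> ~G = F -> T = T
~U = ~F = T
~R = ~T = F
~R <-> S = F <-> T = F
~U nand (~R <-> S) = T nand F = T
(~Q -> ~G) -> (~U nand (~R <-> S)) = T -> T = T
~V = ~T = F
((~Q -> ~G) -> (~U nand (~R <-> S))) -> ~V = T -> F = F
Hence S2 is false.

S3: In symbols: (U -> ~Q) <-> (((S nand ~R) nor V) | G)

~Q = ~T = F
U -> ~Q = F -> F = T
~R = ~T = F
S nand ~R = T nand F = T
(S nand ~R) nor V = T nor T = F
((S nand ~R) nor V) | G = F | F = F
(U -> ~Q) <-> (((S nand ~R) nor V) | G) = T <-> F = F
Thus S3 is false.

True statements: 0 (none).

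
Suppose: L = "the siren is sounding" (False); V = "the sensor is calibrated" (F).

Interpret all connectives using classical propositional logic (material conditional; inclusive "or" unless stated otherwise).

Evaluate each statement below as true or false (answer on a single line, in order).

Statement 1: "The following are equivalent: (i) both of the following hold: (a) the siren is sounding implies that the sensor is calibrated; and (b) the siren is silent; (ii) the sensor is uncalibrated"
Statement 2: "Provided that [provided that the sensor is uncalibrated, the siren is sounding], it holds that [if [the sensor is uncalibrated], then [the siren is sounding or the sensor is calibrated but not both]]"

Statement 1: Parsed as ((L -> V) & ~L) <-> ~V

L -> V = F -> F = T
~L = ~F = T
(L -> V) & ~L = T & T = T
~V = ~F = T
((L -> V) & ~L) <-> ~V = T <-> T = T
Thus Statement 1 is true.

Statement 2: Formalization: (~V -> L) -> (~V -> (L xor V))

~V = ~F = T
~V -> L = T -> F = F
~V = ~F = T
L xor V = F xor F = F
~V -> (L xor V) = T -> F = F
(~V -> L) -> (~V -> (L xor V)) = F -> F = T
Hence Statement 2 is true.

Statement 1 true, Statement 2 true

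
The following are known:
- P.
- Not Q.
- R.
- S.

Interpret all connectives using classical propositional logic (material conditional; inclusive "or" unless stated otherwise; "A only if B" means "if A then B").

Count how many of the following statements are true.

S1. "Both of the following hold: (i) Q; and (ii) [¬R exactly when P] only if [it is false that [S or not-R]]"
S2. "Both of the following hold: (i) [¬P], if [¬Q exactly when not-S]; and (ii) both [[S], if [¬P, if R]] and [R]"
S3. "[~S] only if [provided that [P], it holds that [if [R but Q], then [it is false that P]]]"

2

S1: Parsed as Q and ((not R iff P) -> not (S or not R))

not R = not True = False
not R iff P = False iff True = False
not R = not True = False
S or not R = True or False = True
not (S or not R) = not True = False
(not R iff P) -> not (S or not R) = False -> False = True
Q and ((not R iff P) -> not (S or not R)) = False and True = False
Thus S1 is false.

S2: Formalization: ((not Q iff not S) -> not P) and (((R -> not P) -> S) and R)

not Q = not False = True
not S = not True = False
not Q iff not S = True iff False = False
not P = not True = False
(not Q iff not S) -> not P = False -> False = True
not P = not True = False
R -> not P = True -> False = False
(R -> not P) -> S = False -> True = True
((R -> not P) -> S) and R = True and True = True
((not Q iff not S) -> not P) and (((R -> not P) -> S) and R) = True and True = True
So S2 is true.

S3: This is not S -> (P -> ((R and Q) -> not P)).

not S = not True = False
R and Q = True and False = False
not P = not True = False
(R and Q) -> not P = False -> False = True
P -> ((R and Q) -> not P) = True -> True = True
not S -> (P -> ((R and Q) -> not P)) = False -> True = True
Hence S3 is true.

2 of the 3 statements are true (S2, S3).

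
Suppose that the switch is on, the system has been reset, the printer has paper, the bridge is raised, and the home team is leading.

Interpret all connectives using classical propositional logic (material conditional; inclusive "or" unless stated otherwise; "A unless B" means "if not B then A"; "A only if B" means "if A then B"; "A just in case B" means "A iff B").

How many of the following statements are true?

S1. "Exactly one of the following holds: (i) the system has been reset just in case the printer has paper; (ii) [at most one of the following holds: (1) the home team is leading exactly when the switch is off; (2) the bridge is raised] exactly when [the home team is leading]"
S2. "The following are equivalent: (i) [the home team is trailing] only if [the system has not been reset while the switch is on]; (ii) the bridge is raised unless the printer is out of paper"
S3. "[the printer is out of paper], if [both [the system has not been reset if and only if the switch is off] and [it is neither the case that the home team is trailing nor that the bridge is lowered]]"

Let P = "the system has been reset" (True), R = "the printer has paper" (True), S = "the home team is leading" (True), G = "the switch is on" (True), H = "the bridge is raised" (True).

S1: In symbols: (P iff R) xor (((S iff not G) nand H) iff S)

P iff R = True iff True = True
not G = not True = False
S iff not G = True iff False = False
(S iff not G) nand H = False nand True = True
((S iff not G) nand H) iff S = True iff True = True
(P iff R) xor (((S iff not G) nand H) iff S) = True xor True = False
Hence S1 is false.

S2: Parsed as (not S -> (not P and G)) iff (H or not R)

not S = not True = False
not P = not True = False
not P and G = False and True = False
not S -> (not P and G) = False -> False = True
not R = not True = False
H or not R = True or False = True
(not S -> (not P and G)) iff (H or not R) = True iff True = True
So S2 is true.

S3: Formalization: ((not P iff not G) and (not S nor not H)) -> not R

not P = not True = False
not G = not True = False
not P iff not G = False iff False = True
not S = not True = False
not H = not True = False
not S nor not H = False nor False = True
(not P iff not G) and (not S nor not H) = True and True = True
not R = not True = False
((not P iff not G) and (not S nor not H)) -> not R = True -> False = False
Thus S3 is false.

True statements: 1.

1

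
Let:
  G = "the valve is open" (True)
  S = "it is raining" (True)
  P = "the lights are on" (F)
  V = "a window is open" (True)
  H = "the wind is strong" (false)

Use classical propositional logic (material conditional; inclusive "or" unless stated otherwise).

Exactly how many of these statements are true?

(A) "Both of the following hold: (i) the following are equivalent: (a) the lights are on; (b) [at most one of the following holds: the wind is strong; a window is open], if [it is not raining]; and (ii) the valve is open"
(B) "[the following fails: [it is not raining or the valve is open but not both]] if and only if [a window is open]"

0

(A): Formalization: (P ↔ (¬S → (H ↑ V))) ∧ G

¬S = ¬T = F
H ↑ V = F ↑ T = T
¬S → (H ↑ V) = F → T = T
P ↔ (¬S → (H ↑ V)) = F ↔ T = F
(P ↔ (¬S → (H ↑ V))) ∧ G = F ∧ T = F
So (A) is false.

(B): This is ¬(¬S ⊕ G) ↔ V.

¬S = ¬T = F
¬S ⊕ G = F ⊕ T = T
¬(¬S ⊕ G) = ¬T = F
¬(¬S ⊕ G) ↔ V = F ↔ T = F
Thus (B) is false.

0 of the 2 statements are true (none).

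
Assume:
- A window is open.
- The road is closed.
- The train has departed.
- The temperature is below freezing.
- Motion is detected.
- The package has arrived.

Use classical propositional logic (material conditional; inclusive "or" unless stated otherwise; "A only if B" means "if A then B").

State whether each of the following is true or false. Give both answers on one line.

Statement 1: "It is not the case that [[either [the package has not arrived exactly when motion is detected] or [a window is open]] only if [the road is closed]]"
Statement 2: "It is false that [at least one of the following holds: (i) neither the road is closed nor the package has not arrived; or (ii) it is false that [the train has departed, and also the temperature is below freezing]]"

Statement 1 F / Statement 2 T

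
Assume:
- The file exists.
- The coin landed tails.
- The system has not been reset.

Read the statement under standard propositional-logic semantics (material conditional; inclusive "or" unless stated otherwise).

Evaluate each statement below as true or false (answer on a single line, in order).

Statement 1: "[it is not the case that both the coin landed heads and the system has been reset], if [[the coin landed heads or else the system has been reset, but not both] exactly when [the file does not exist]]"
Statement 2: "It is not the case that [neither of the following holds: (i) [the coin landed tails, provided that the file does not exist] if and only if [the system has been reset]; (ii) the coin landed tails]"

Let D = "the coin landed heads" (F), U = "the system has been reset" (F), K = "the file exists" (T).

Statement 1: Formalization: ((D ⊕ U) ↔ ¬K) → (D ↑ U)

D ⊕ U = F ⊕ F = F
¬K = ¬T = F
(D ⊕ U) ↔ ¬K = F ↔ F = T
D ↑ U = F ↑ F = T
((D ⊕ U) ↔ ¬K) → (D ↑ U) = T → T = T
So Statement 1 is true.

Statement 2: Parsed as ¬(((¬K → ¬D) ↔ U) ↓ ¬D)

¬K = ¬T = F
¬D = ¬F = T
¬K → ¬D = F → T = T
(¬K → ¬D) ↔ U = T ↔ F = F
¬D = ¬F = T
((¬K → ¬D) ↔ U) ↓ ¬D = F ↓ T = F
¬(((¬K → ¬D) ↔ U) ↓ ¬D) = ¬F = T
Thus Statement 2 is true.

Statement 1 True; Statement 2 True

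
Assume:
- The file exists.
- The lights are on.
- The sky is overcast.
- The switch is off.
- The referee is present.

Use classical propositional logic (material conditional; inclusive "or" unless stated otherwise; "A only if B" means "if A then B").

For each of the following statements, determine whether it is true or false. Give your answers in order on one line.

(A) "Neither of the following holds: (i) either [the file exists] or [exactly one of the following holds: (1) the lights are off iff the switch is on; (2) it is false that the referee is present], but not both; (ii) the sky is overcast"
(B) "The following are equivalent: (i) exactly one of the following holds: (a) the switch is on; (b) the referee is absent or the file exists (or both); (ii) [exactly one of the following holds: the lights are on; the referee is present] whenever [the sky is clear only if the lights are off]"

(A) False, (B) False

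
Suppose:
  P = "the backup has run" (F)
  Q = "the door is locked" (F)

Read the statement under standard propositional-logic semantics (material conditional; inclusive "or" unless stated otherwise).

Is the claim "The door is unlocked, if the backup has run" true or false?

Values: P=F, Q=F.
Formalization: P -> ~Q

~Q = ~F = T
P -> ~Q = F -> T = T

True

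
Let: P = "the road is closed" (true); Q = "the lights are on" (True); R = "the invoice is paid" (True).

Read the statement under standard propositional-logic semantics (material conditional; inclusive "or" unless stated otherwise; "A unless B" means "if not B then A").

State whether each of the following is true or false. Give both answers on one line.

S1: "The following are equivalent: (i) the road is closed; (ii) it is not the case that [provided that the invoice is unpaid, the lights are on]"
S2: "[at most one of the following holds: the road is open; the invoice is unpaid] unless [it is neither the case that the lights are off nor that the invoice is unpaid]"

S1 false; S2 true

S1: In symbols: P iff not (not R -> Q)

not R = not True = False
not R -> Q = False -> True = True
not (not R -> Q) = not True = False
P iff not (not R -> Q) = True iff False = False
Hence S1 is false.

S2: In symbols: (not P nand not R) or (not Q nor not R)

not P = not True = False
not R = not True = False
not P nand not R = False nand False = True
not Q = not True = False
not R = not True = False
not Q nor not R = False nor False = True
(not P nand not R) or (not Q nor not R) = True or True = True
So S2 is true.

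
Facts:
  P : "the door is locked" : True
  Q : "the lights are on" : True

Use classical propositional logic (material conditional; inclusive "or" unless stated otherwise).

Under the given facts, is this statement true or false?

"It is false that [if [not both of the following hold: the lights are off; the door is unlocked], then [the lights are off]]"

The statement is true.

Formalization: not ((not Q nand not P) -> not Q)

not Q = not True = False
not P = not True = False
not Q nand not P = False nand False = True
not Q = not True = False
(not Q nand not P) -> not Q = True -> False = False
not ((not Q nand not P) -> not Q) = not False = True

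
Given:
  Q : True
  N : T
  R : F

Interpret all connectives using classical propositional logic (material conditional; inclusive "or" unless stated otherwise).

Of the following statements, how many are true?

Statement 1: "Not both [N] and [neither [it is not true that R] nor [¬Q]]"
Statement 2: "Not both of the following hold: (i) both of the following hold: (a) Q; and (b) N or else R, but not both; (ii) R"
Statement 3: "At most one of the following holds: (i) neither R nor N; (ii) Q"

Statement 1: Parsed as N ↑ (¬R ↓ ¬Q)

¬R = ¬F = T
¬Q = ¬T = F
¬R ↓ ¬Q = T ↓ F = F
N ↑ (¬R ↓ ¬Q) = T ↑ F = T
Hence Statement 1 is true.

Statement 2: This is (Q ∧ (N ⊕ R)) ↑ R.

N ⊕ R = T ⊕ F = T
Q ∧ (N ⊕ R) = T ∧ T = T
(Q ∧ (N ⊕ R)) ↑ R = T ↑ F = T
So Statement 2 is true.

Statement 3: In symbols: (R ↓ N) ↑ Q

R ↓ N = F ↓ T = F
(R ↓ N) ↑ Q = F ↑ T = T
So Statement 3 is true.

Count: 3.

3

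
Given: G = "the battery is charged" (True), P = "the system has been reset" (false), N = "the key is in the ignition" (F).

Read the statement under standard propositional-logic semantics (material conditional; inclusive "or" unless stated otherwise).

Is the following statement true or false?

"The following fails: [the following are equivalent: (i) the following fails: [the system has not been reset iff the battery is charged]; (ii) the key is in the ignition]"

Parsed as not (not (not P iff G) iff N)

not P = not False = True
not P iff G = True iff True = True
not (not P iff G) = not True = False
not (not P iff G) iff N = False iff False = True
not (not (not P iff G) iff N) = not True = False

The statement is false.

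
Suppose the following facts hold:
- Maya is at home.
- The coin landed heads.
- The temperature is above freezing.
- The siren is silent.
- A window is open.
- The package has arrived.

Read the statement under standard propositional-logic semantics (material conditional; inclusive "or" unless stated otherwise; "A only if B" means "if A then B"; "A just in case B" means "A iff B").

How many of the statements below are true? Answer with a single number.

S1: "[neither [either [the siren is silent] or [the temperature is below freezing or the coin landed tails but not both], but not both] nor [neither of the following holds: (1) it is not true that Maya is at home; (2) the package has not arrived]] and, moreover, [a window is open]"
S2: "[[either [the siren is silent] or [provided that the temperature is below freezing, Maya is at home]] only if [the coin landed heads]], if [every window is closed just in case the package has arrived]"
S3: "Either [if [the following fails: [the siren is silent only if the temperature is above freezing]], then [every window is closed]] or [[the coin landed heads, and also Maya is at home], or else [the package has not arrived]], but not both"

1

Let U = "the siren is sounding" (False), V = "the temperature is below freezing" (False), R = "the coin landed heads" (True), P = "Maya is at home" (True), L = "the package has arrived" (True), W = "a window is open" (True).

S1: Parsed as ((not U xor (V xor not R)) nor (not P nor not L)) and W

not U = not False = True
not R = not True = False
V xor not R = False xor False = False
not U xor (V xor not R) = True xor False = True
not P = not True = False
not L = not True = False
not P nor not L = False nor False = True
(not U xor (V xor not R)) nor (not P nor not L) = True nor True = False
((not U xor (V xor not R)) nor (not P nor not L)) and W = False and True = False
So S1 is false.

S2: Parsed as (not W iff L) -> ((not U or (V -> P)) -> R)

not W = not True = False
not W iff L = False iff True = False
not U = not False = True
V -> P = False -> True = True
not U or (V -> P) = True or True = True
(not U or (V -> P)) -> R = True -> True = True
(not W iff L) -> ((not U or (V -> P)) -> R) = False -> True = True
Hence S2 is true.

S3: Parsed as (not (not U -> not V) -> not W) xor ((R and P) or not L)

not U = not False = True
not V = not False = True
not U -> not V = True -> True = True
not (not U -> not V) = not True = False
not W = not True = False
not (not U -> not V) -> not W = False -> False = True
R and P = True and True = True
not L = not True = False
(R and P) or not L = True or False = True
(not (not U -> not V) -> not W) xor ((R and P) or not L) = True xor True = False
Thus S3 is false.

1 of the 3 statements is true (S2).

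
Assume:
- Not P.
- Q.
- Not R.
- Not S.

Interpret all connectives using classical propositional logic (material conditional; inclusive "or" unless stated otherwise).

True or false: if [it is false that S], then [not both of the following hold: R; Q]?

Formalization: ~S -> (R nand Q)

~S = ~F = T
R nand Q = F nand T = T
~S -> (R nand Q) = T -> T = T

True.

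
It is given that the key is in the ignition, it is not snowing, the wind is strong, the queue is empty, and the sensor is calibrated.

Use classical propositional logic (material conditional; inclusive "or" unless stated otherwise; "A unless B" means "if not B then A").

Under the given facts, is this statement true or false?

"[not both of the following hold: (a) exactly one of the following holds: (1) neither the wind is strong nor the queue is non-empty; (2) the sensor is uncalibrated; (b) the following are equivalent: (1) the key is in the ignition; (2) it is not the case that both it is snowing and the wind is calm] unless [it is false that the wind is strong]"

true

Let R = "the wind is strong" (T), N = "the queue is empty" (T), S = "the sensor is calibrated" (T), H = "the key is in the ignition" (T), V = "it is snowing" (F).
Parsed as (((R nor ~N) xor ~S) nand (H <-> (V nand ~R))) | ~R

~N = ~T = F
R nor ~N = T nor F = F
~S = ~T = F
(R nor ~N) xor ~S = F xor F = F
~R = ~T = F
V nand ~R = F nand F = T
H <-> (V nand ~R) = T <-> T = T
((R nor ~N) xor ~S) nand (H <-> (V nand ~R)) = F nand T = T
~R = ~T = F
(((R nor ~N) xor ~S) nand (H <-> (V nand ~R))) | ~R = T | F = T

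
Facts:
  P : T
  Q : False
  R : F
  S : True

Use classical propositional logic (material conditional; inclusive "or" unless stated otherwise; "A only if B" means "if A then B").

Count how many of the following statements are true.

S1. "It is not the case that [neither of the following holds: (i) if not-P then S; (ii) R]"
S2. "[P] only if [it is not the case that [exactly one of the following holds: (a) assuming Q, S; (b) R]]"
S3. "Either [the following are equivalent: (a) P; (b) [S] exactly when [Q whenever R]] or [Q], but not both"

2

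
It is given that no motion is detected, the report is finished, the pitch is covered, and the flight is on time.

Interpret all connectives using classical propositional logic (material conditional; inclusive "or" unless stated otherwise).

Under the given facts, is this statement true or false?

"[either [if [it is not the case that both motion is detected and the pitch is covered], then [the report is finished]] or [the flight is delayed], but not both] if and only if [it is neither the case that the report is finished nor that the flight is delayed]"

Let M = "motion is detected" (F), P = "the pitch is covered" (T), K = "the report is finished" (T), D = "the flight is delayed" (F).
Formalization: (((M nand P) -> K) xor D) <-> (K nor D)

M nand P = F nand T = T
(M nand P) -> K = T -> T = T
((M nand P) -> K) xor D = T xor F = T
K nor D = T nor F = F
(((M nand P) -> K) xor D) <-> (K nor D) = T <-> F = F

false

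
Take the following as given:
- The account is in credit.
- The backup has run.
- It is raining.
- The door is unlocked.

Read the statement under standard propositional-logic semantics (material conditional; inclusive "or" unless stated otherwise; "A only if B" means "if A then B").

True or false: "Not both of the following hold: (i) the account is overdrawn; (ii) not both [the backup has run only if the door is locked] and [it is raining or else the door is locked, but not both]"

true

Let P = "the account is overdrawn" (F), Q = "the backup has run" (T), S = "the door is locked" (F), R = "it is raining" (T).
This is P nand ((Q -> S) nand (R xor S)).

Q -> S = T -> F = F
R xor S = T xor F = T
(Q -> S) nand (R xor S) = F nand T = T
P nand ((Q -> S) nand (R xor S)) = F nand T = T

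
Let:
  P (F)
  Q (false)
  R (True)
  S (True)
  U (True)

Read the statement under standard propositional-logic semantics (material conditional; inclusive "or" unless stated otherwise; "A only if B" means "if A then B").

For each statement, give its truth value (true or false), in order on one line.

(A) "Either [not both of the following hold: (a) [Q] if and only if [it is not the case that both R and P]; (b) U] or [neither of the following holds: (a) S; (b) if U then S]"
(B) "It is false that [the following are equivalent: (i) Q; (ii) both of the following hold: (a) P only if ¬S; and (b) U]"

(A): In symbols: ((Q <-> (R nand P)) nand U) | (S nor (U -> S))

R nand P = T nand F = T
Q <-> (R nand P) = F <-> T = F
(Q <-> (R nand P)) nand U = F nand T = T
U -> S = T -> T = T
S nor (U -> S) = T nor T = F
((Q <-> (R nand P)) nand U) | (S nor (U -> S)) = T | F = T
Thus (A) is true.

(B): This is ~(Q <-> ((P -> ~S) & U)).

~S = ~T = F
P -> ~S = F -> F = T
(P -> ~S) & U = T & T = T
Q <-> ((P -> ~S) & U) = F <-> T = F
~(Q <-> ((P -> ~S) & U)) = ~F = T
So (B) is true.

(A) True / (B) True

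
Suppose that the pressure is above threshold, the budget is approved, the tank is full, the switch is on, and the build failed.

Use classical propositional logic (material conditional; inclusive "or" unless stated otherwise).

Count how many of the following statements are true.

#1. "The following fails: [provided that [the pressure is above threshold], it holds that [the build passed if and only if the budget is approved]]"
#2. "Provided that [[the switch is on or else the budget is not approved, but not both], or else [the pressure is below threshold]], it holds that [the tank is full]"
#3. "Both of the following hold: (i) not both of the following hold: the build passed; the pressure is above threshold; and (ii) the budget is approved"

Let R = "the pressure is above threshold" (True), G = "the build passed" (False), D = "the budget is approved" (True), W = "the switch is on" (True), V = "the tank is full" (True).

#1: Formalization: not (R -> (G iff D))

G iff D = False iff True = False
R -> (G iff D) = True -> False = False
not (R -> (G iff D)) = not False = True
Hence #1 is true.

#2: In symbols: ((W xor not D) or not R) -> V

not D = not True = False
W xor not D = True xor False = True
not R = not True = False
(W xor not D) or not R = True or False = True
((W xor not D) or not R) -> V = True -> True = True
Thus #2 is true.

#3: In symbols: (G nand R) and D

G nand R = False nand True = True
(G nand R) and D = True and True = True
So #3 is true.

True statements: 3.

3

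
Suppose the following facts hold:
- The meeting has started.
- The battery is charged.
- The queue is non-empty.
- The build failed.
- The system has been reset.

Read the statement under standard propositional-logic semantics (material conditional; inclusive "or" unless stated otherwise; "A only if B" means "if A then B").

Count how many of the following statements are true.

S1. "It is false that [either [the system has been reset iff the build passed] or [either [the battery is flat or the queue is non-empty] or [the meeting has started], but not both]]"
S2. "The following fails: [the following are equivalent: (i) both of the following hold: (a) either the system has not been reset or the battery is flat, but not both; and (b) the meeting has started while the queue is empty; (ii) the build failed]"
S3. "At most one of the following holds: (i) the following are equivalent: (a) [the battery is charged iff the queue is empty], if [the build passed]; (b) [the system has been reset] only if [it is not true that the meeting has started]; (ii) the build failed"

Let U = "the system has been reset" (True), S = "the build passed" (False), Q = "the battery is charged" (True), R = "the queue is empty" (False), P = "the meeting has started" (True).

S1: In symbols: not ((U iff S) or ((not Q or not R) xor P))

U iff S = True iff False = False
not Q = not True = False
not R = not False = True
not Q or not R = False or True = True
(not Q or not R) xor P = True xor True = False
(U iff S) or ((not Q or not R) xor P) = False or False = False
not ((U iff S) or ((not Q or not R) xor P)) = not False = True
So S1 is true.

S2: Formalization: not (((not U xor not Q) and (P and R)) iff not S)

not U = not True = False
not Q = not True = False
not U xor not Q = False xor False = False
P and R = True and False = False
(not U xor not Q) and (P and R) = False and False = False
not S = not False = True
((not U xor not Q) and (P and R)) iff not S = False iff True = False
not (((not U xor not Q) and (P and R)) iff not S) = not False = True
Thus S2 is true.

S3: Formalization: ((S -> (Q iff R)) iff (U -> not P)) nand not S

Q iff R = True iff False = False
S -> (Q iff R) = False -> False = True
not P = not True = False
U -> not P = True -> False = False
(S -> (Q iff R)) iff (U -> not P) = True iff False = False
not S = not False = True
((S -> (Q iff R)) iff (U -> not P)) nand not S = False nand True = True
Thus S3 is true.

3 of the 3 statements are true.

3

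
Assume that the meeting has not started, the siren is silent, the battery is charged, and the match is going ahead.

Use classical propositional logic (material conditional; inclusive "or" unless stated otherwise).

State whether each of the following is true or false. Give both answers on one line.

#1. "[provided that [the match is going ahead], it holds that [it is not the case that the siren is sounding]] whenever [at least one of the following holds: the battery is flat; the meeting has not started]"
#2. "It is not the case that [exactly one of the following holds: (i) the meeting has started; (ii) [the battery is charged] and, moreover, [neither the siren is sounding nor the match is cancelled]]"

#1 True, #2 False

Let R = "the battery is charged" (True), M = "the meeting has started" (False), L = "the match is cancelled" (False), P = "the siren is sounding" (False).

#1: This is (not R or not M) -> (not L -> not P).

not R = not True = False
not M = not False = True
not R or not M = False or True = True
not L = not False = True
not P = not False = True
not L -> not P = True -> True = True
(not R or not M) -> (not L -> not P) = True -> True = True
Thus #1 is true.

#2: In symbols: not (M xor (R and (P nor L)))

P nor L = False nor False = True
R and (P nor L) = True and True = True
M xor (R and (P nor L)) = False xor True = True
not (M xor (R and (P nor L))) = not True = False
So #2 is false.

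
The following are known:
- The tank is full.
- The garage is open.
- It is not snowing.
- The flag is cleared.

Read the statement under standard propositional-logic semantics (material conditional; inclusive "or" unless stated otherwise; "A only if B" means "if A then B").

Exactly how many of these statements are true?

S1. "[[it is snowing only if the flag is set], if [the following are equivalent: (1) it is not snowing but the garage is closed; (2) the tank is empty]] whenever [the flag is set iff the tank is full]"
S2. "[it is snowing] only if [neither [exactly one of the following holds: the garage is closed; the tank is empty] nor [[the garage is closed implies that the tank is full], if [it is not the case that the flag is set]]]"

2

Let S = "the flag is set" (F), P = "the tank is full" (T), R = "it is snowing" (F), Q = "the garage is closed" (F).

S1: Formalization: (S <-> P) -> (((~R & Q) <-> ~P) -> (R -> S))

S <-> P = F <-> T = F
~R = ~F = T
~R & Q = T & F = F
~P = ~T = F
(~R & Q) <-> ~P = F <-> F = T
R -> S = F -> F = T
((~R & Q) <-> ~P) -> (R -> S) = T -> T = T
(S <-> P) -> (((~R & Q) <-> ~P) -> (R -> S)) = F -> T = T
Hence S1 is true.

S2: Formalization: R -> ((Q xor ~P) nor (~S -> (Q -> P)))

~P = ~T = F
Q xor ~P = F xor F = F
~S = ~F = T
Q -> P = F -> T = T
~S -> (Q -> P) = T -> T = T
(Q xor ~P) nor (~S -> (Q -> P)) = F nor T = F
R -> ((Q xor ~P) nor (~S -> (Q -> P))) = F -> F = T
So S2 is true.

True statements: 2.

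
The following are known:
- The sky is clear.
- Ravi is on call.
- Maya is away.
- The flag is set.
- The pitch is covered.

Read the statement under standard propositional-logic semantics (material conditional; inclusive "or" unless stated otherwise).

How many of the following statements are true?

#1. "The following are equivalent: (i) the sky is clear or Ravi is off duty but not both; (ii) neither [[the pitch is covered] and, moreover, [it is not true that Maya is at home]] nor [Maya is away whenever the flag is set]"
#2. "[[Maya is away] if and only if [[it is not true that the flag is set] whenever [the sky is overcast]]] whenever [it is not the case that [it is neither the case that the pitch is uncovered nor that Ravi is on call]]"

Let P = "the sky is overcast" (F), Q = "Ravi is on call" (T), U = "the pitch is covered" (T), R = "Maya is at home" (F), S = "the flag is set" (T).

#1: In symbols: (~P xor ~Q) <-> ((U & ~R) nor (S -> ~R))

~P = ~F = T
~Q = ~T = F
~P xor ~Q = T xor F = T
~R = ~F = T
U & ~R = T & T = T
~R = ~F = T
S -> ~R = T -> T = T
(U & ~R) nor (S -> ~R) = T nor T = F
(~P xor ~Q) <-> ((U & ~R) nor (S -> ~R)) = T <-> F = F
Hence #1 is false.

#2: Parsed as ~(~U nor Q) -> (~R <-> (P -> ~S))

~U = ~T = F
~U nor Q = F nor T = F
~(~U nor Q) = ~F = T
~R = ~F = T
~S = ~T = F
P -> ~S = F -> F = T
~R <-> (P -> ~S) = T <-> T = T
~(~U nor Q) -> (~R <-> (P -> ~S)) = T -> T = T
Thus #2 is true.

True statements: 1.

1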